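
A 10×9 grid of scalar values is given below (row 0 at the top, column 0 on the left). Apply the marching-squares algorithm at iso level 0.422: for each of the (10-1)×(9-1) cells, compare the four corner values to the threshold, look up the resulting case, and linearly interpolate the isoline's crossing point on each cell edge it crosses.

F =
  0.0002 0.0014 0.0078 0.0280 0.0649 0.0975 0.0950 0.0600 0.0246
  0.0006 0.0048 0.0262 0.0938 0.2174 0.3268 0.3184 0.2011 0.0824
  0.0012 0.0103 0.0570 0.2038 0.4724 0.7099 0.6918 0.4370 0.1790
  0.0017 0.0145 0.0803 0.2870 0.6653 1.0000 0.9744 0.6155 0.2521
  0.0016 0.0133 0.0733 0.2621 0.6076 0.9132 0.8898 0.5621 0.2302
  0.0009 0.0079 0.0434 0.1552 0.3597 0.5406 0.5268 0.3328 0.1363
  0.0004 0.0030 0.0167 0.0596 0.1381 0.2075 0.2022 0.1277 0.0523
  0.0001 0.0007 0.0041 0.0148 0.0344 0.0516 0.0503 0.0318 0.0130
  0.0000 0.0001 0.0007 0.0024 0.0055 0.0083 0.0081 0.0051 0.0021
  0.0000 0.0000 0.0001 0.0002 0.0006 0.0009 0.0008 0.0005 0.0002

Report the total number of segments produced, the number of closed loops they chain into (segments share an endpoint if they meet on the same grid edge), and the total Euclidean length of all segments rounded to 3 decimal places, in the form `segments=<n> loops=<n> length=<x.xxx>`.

cell (1,3): code 0100 → (1.802,4.000)–(2.000,3.812)
cell (1,4): code 1100 → (1.248,5.000)–(1.802,4.000)
cell (1,5): code 1100 → (1.277,6.000)–(1.248,5.000)
cell (1,6): code 1100 → (1.936,7.000)–(1.277,6.000)
cell (1,7): code 1000 → (2.000,7.058)–(1.936,7.000)
cell (2,3): code 0110 → (2.000,3.812)–(3.000,3.357)
cell (2,7): code 1001 → (3.000,7.532)–(2.000,7.058)
cell (3,3): code 0110 → (3.000,3.357)–(4.000,3.463)
cell (3,7): code 1001 → (4.000,7.422)–(3.000,7.532)
cell (4,3): code 0010 → (4.000,3.463)–(4.749,4.000)
cell (4,4): code 0111 → (4.749,4.000)–(5.000,4.344)
cell (4,6): code 1011 → (5.000,6.540)–(4.611,7.000)
cell (4,7): code 0001 → (4.611,7.000)–(4.000,7.422)
cell (5,4): code 0010 → (5.000,4.344)–(5.356,5.000)
cell (5,5): code 0011 → (5.356,5.000)–(5.323,6.000)
cell (5,6): code 0001 → (5.323,6.000)–(5.000,6.540)
total: 16 segments, chained into 1 closed loop(s), length Σ = 12.985799

segments=16 loops=1 length=12.986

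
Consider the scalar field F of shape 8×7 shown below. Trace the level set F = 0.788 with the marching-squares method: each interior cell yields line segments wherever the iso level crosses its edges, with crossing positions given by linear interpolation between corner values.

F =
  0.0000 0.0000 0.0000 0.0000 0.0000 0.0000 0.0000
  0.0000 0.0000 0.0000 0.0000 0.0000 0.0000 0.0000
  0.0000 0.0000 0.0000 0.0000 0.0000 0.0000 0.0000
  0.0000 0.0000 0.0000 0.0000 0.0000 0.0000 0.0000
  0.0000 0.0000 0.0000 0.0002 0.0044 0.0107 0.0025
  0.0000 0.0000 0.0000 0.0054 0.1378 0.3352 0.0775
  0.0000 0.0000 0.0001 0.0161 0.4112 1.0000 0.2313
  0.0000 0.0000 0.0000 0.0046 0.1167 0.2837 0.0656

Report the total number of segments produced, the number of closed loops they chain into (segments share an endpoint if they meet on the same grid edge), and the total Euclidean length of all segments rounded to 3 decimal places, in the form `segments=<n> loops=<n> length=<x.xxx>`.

cell (5,4): code 0100 → (5.681,5.000)–(6.000,4.640)
cell (5,5): code 1000 → (6.000,5.276)–(5.681,5.000)
cell (6,4): code 0010 → (6.000,4.640)–(6.296,5.000)
cell (6,5): code 0001 → (6.296,5.000)–(6.000,5.276)
total: 4 segments, chained into 1 closed loop(s), length Σ = 1.773206

segments=4 loops=1 length=1.773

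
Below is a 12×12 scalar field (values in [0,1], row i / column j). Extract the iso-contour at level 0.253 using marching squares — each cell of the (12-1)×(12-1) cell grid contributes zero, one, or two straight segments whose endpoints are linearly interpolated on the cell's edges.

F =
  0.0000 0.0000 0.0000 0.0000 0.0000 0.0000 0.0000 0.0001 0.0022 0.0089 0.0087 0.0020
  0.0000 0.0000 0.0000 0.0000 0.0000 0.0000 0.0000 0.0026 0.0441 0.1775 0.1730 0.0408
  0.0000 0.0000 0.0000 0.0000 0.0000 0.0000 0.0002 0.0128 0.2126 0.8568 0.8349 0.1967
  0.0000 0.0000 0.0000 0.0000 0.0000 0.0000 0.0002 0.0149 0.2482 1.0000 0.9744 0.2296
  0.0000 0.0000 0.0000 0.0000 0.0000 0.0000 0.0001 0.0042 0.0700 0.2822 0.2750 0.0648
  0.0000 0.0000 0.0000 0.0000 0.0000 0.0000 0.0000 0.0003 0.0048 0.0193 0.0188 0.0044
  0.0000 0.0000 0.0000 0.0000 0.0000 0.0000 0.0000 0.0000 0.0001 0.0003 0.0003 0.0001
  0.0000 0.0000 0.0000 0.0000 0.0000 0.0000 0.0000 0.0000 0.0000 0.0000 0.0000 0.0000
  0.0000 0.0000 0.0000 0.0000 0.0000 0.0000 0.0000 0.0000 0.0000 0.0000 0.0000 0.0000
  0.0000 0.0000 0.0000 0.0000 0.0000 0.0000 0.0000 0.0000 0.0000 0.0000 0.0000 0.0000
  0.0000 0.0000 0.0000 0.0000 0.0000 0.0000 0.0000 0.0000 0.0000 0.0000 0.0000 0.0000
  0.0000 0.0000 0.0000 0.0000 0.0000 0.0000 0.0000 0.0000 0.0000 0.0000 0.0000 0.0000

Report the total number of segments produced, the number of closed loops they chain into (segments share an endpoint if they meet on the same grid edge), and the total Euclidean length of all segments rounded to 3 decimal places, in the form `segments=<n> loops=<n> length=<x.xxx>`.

segments=10 loops=1 length=9.512

cell (1,8): code 0100 → (1.111,9.000)–(2.000,8.063)
cell (1,9): code 1100 → (1.121,10.000)–(1.111,9.000)
cell (1,10): code 1000 → (2.000,10.912)–(1.121,10.000)
cell (2,8): code 0110 → (2.000,8.063)–(3.000,8.006)
cell (2,10): code 1001 → (3.000,10.969)–(2.000,10.912)
cell (3,8): code 0110 → (3.000,8.006)–(4.000,8.862)
cell (3,10): code 1001 → (4.000,10.105)–(3.000,10.969)
cell (4,8): code 0010 → (4.000,8.862)–(4.111,9.000)
cell (4,9): code 0011 → (4.111,9.000)–(4.086,10.000)
cell (4,10): code 0001 → (4.086,10.000)–(4.000,10.105)
total: 10 segments, chained into 1 closed loop(s), length Σ = 9.511932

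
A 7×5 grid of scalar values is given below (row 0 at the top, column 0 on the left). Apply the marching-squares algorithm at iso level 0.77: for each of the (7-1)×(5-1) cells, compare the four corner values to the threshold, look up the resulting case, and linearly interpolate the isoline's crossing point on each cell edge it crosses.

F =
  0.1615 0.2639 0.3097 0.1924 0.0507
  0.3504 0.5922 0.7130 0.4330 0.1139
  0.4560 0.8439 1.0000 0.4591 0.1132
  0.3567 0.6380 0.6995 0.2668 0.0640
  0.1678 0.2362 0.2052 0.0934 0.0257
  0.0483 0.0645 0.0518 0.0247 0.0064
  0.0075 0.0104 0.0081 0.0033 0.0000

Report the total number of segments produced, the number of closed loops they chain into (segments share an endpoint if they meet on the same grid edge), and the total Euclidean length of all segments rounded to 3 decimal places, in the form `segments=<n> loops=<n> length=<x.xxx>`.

segments=6 loops=1 length=4.740

cell (1,0): code 0100 → (1.706,1.000)–(2.000,0.809)
cell (1,1): code 1100 → (1.199,2.000)–(1.706,1.000)
cell (1,2): code 1000 → (2.000,2.425)–(1.199,2.000)
cell (2,0): code 0010 → (2.000,0.809)–(2.359,1.000)
cell (2,1): code 0011 → (2.359,1.000)–(2.765,2.000)
cell (2,2): code 0001 → (2.765,2.000)–(2.000,2.425)
total: 6 segments, chained into 1 closed loop(s), length Σ = 4.740126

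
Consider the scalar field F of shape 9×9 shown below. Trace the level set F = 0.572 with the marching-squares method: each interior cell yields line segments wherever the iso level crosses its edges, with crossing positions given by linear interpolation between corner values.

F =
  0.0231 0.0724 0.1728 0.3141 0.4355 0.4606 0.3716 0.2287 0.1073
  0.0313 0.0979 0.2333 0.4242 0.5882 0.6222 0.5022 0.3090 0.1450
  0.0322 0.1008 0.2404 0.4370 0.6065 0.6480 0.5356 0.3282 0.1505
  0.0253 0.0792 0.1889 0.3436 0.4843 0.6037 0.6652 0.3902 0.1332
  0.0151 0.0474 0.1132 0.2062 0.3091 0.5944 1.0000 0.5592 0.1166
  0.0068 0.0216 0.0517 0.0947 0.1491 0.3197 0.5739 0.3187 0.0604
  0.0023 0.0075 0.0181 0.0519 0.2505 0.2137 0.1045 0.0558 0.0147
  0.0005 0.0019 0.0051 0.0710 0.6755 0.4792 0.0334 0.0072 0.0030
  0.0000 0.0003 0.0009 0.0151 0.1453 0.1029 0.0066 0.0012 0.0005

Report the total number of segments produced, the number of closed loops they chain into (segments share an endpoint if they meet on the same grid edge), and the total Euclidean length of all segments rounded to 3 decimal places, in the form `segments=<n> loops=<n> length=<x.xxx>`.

segments=20 loops=2 length=13.095

cell (0,3): code 0100 → (0.894,4.000)–(1.000,3.901)
cell (0,4): code 1100 → (0.689,5.000)–(0.894,4.000)
cell (0,5): code 1000 → (1.000,5.418)–(0.689,5.000)
cell (1,3): code 0110 → (1.000,3.901)–(2.000,3.796)
cell (1,5): code 1001 → (2.000,5.676)–(1.000,5.418)
cell (2,3): code 0010 → (2.000,3.796)–(2.282,4.000)
cell (2,4): code 0111 → (2.282,4.000)–(3.000,4.735)
cell (2,5): code 1101 → (2.281,6.000)–(2.000,5.676)
cell (2,6): code 1000 → (3.000,6.339)–(2.281,6.000)
cell (3,4): code 0110 → (3.000,4.735)–(4.000,4.921)
cell (3,6): code 1001 → (4.000,6.971)–(3.000,6.339)
cell (4,4): code 0010 → (4.000,4.921)–(4.082,5.000)
cell (4,5): code 0111 → (4.082,5.000)–(5.000,5.993)
cell (4,6): code 1001 → (5.000,6.007)–(4.000,6.971)
cell (5,5): code 0010 → (5.000,5.993)–(5.004,6.000)
cell (5,6): code 0001 → (5.004,6.000)–(5.000,6.007)
cell (6,3): code 0100 → (6.756,4.000)–(7.000,3.829)
cell (6,4): code 1000 → (7.000,4.527)–(6.756,4.000)
cell (7,3): code 0010 → (7.000,3.829)–(7.195,4.000)
cell (7,4): code 0001 → (7.195,4.000)–(7.000,4.527)
total: 20 segments, chained into 2 closed loop(s), length Σ = 13.095326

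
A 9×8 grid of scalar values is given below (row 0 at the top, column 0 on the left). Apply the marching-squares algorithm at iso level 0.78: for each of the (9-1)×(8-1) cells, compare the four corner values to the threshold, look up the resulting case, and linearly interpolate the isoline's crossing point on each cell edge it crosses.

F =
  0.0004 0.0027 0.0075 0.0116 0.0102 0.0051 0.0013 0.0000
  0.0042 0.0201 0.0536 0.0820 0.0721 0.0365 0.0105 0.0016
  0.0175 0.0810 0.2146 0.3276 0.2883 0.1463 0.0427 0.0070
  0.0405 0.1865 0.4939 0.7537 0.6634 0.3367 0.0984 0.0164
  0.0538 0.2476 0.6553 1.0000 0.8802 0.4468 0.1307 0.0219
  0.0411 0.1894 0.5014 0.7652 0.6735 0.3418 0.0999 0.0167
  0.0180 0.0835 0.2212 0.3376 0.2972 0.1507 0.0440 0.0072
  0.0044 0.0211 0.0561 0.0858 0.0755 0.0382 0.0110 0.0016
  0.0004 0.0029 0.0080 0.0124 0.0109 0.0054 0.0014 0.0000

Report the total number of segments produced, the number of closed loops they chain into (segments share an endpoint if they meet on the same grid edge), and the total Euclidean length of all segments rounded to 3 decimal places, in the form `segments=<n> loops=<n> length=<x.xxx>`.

segments=6 loops=1 length=5.472

cell (3,2): code 0100 → (3.107,3.000)–(4.000,2.362)
cell (3,3): code 1100 → (3.538,4.000)–(3.107,3.000)
cell (3,4): code 1000 → (4.000,4.231)–(3.538,4.000)
cell (4,2): code 0010 → (4.000,2.362)–(4.937,3.000)
cell (4,3): code 0011 → (4.937,3.000)–(4.485,4.000)
cell (4,4): code 0001 → (4.485,4.000)–(4.000,4.231)
total: 6 segments, chained into 1 closed loop(s), length Σ = 5.471784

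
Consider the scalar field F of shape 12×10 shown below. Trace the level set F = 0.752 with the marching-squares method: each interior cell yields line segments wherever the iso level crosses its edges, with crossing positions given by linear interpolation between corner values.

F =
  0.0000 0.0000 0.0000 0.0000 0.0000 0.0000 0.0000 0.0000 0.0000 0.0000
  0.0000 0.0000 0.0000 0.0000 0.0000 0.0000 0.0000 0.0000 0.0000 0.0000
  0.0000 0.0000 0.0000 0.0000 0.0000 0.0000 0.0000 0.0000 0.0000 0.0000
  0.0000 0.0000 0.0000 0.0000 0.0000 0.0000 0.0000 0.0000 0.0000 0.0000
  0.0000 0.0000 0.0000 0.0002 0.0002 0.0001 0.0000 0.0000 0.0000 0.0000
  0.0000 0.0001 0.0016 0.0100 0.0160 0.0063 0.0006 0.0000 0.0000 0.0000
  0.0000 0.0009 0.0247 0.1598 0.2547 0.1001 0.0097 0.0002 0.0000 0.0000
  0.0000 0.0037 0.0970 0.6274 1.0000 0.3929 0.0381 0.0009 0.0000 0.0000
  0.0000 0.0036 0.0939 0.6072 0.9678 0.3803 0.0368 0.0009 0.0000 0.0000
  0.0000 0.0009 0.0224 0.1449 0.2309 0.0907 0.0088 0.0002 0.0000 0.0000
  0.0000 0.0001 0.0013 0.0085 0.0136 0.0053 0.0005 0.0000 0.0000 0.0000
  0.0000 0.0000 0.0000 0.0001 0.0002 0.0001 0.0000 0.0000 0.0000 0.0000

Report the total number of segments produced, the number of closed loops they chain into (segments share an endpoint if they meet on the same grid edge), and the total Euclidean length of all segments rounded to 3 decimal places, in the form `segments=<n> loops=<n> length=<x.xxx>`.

cell (6,3): code 0100 → (6.667,4.000)–(7.000,3.334)
cell (6,4): code 1000 → (7.000,4.408)–(6.667,4.000)
cell (7,3): code 0110 → (7.000,3.334)–(8.000,3.402)
cell (7,4): code 1001 → (8.000,4.367)–(7.000,4.408)
cell (8,3): code 0010 → (8.000,3.402)–(8.293,4.000)
cell (8,4): code 0001 → (8.293,4.000)–(8.000,4.367)
total: 6 segments, chained into 1 closed loop(s), length Σ = 4.410136

segments=6 loops=1 length=4.410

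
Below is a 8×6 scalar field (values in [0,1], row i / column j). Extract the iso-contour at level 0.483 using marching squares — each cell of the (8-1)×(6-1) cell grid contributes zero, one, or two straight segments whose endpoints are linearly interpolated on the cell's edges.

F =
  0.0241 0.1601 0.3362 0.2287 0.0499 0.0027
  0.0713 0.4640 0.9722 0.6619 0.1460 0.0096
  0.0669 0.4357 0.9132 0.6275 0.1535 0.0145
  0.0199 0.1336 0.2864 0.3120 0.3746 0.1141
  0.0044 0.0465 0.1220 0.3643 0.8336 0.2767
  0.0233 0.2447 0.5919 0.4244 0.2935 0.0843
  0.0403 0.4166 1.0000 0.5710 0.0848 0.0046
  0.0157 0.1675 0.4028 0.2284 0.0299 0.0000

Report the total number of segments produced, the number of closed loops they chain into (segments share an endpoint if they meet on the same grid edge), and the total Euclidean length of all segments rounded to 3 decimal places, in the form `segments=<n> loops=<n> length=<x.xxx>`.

segments=20 loops=3 length=17.611

cell (0,1): code 0100 → (0.231,2.000)–(1.000,1.037)
cell (0,2): code 1100 → (0.587,3.000)–(0.231,2.000)
cell (0,3): code 1000 → (1.000,3.347)–(0.587,3.000)
cell (1,1): code 0110 → (1.000,1.037)–(2.000,1.099)
cell (1,3): code 1001 → (2.000,3.305)–(1.000,3.347)
cell (2,1): code 0010 → (2.000,1.099)–(2.686,2.000)
cell (2,2): code 0011 → (2.686,2.000)–(2.458,3.000)
cell (2,3): code 0001 → (2.458,3.000)–(2.000,3.305)
cell (3,3): code 0100 → (3.236,4.000)–(4.000,3.253)
cell (3,4): code 1000 → (4.000,4.630)–(3.236,4.000)
cell (4,1): code 0100 → (4.768,2.000)–(5.000,1.686)
cell (4,2): code 1000 → (5.000,2.650)–(4.768,2.000)
cell (4,3): code 0010 → (4.000,3.253)–(4.649,4.000)
cell (4,4): code 0001 → (4.649,4.000)–(4.000,4.630)
cell (5,1): code 0110 → (5.000,1.686)–(6.000,1.114)
cell (5,2): code 1101 → (5.400,3.000)–(5.000,2.650)
cell (5,3): code 1000 → (6.000,3.181)–(5.400,3.000)
cell (6,1): code 0010 → (6.000,1.114)–(6.866,2.000)
cell (6,2): code 0011 → (6.866,2.000)–(6.257,3.000)
cell (6,3): code 0001 → (6.257,3.000)–(6.000,3.181)
total: 20 segments, chained into 3 closed loop(s), length Σ = 17.611048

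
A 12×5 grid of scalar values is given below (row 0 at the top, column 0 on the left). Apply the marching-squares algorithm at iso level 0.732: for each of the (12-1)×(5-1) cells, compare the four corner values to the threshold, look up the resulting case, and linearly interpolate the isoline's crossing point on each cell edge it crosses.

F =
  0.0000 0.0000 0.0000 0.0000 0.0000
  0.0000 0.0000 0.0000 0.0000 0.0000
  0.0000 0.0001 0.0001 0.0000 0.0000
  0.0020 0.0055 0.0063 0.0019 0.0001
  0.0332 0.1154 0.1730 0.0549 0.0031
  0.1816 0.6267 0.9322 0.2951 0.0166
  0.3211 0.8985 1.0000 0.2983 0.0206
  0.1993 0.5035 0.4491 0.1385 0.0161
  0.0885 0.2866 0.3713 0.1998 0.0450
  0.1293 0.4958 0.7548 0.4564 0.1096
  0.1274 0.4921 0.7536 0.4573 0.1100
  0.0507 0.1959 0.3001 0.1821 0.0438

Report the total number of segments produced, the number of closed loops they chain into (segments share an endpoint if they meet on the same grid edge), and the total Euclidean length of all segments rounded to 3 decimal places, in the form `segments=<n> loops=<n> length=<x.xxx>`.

cell (4,1): code 0100 → (4.736,2.000)–(5.000,1.345)
cell (4,2): code 1000 → (5.000,2.314)–(4.736,2.000)
cell (5,0): code 0100 → (5.387,1.000)–(6.000,0.712)
cell (5,1): code 1110 → (5.000,1.345)–(5.387,1.000)
cell (5,2): code 1001 → (6.000,2.382)–(5.000,2.314)
cell (6,0): code 0010 → (6.000,0.712)–(6.422,1.000)
cell (6,1): code 0011 → (6.422,1.000)–(6.486,2.000)
cell (6,2): code 0001 → (6.486,2.000)–(6.000,2.382)
cell (8,1): code 0100 → (8.941,2.000)–(9.000,1.912)
cell (8,2): code 1000 → (9.000,2.076)–(8.941,2.000)
cell (9,1): code 0110 → (9.000,1.912)–(10.000,1.917)
cell (9,2): code 1001 → (10.000,2.073)–(9.000,2.076)
cell (10,1): code 0010 → (10.000,1.917)–(10.048,2.000)
cell (10,2): code 0001 → (10.048,2.000)–(10.000,2.073)
total: 14 segments, chained into 2 closed loop(s), length Σ = 7.831309

segments=14 loops=2 length=7.831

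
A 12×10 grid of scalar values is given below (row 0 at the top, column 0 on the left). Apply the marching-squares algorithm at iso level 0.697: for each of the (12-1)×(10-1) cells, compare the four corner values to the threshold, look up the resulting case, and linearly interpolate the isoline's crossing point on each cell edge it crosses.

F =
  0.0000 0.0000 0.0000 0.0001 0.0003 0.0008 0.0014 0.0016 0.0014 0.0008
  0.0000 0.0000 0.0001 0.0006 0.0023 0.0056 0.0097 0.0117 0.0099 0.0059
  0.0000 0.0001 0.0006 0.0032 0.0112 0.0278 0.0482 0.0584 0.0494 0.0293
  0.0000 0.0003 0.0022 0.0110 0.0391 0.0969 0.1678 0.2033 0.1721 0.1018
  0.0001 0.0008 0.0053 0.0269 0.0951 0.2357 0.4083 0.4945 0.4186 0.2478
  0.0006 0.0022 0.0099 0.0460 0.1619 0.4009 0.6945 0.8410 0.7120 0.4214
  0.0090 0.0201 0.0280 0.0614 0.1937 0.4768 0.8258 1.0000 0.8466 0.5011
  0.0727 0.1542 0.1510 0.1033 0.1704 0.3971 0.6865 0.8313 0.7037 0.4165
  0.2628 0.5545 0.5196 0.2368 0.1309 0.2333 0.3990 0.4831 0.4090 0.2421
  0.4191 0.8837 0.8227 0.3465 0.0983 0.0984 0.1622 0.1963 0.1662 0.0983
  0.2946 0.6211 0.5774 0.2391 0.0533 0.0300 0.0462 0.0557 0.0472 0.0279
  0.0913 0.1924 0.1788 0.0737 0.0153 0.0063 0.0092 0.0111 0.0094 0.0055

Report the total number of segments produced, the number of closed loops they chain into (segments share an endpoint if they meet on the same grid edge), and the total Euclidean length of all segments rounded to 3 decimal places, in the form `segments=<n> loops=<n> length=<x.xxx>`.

cell (4,6): code 0100 → (4.584,7.000)–(5.000,6.017)
cell (4,7): code 1100 → (4.949,8.000)–(4.584,7.000)
cell (4,8): code 1000 → (5.000,8.052)–(4.949,8.000)
cell (5,5): code 0100 → (5.019,6.000)–(6.000,5.631)
cell (5,6): code 1110 → (5.000,6.017)–(5.019,6.000)
cell (5,8): code 1001 → (6.000,8.433)–(5.000,8.052)
cell (6,5): code 0010 → (6.000,5.631)–(6.925,6.000)
cell (6,6): code 0111 → (6.925,6.000)–(7.000,6.073)
cell (6,8): code 1001 → (7.000,8.023)–(6.000,8.433)
cell (7,6): code 0010 → (7.000,6.073)–(7.386,7.000)
cell (7,7): code 0011 → (7.386,7.000)–(7.023,8.000)
cell (7,8): code 0001 → (7.023,8.000)–(7.000,8.023)
cell (8,0): code 0100 → (8.433,1.000)–(9.000,0.598)
cell (8,1): code 1100 → (8.585,2.000)–(8.433,1.000)
cell (8,2): code 1000 → (9.000,2.264)–(8.585,2.000)
cell (9,0): code 0010 → (9.000,0.598)–(9.711,1.000)
cell (9,1): code 0011 → (9.711,1.000)–(9.512,2.000)
cell (9,2): code 0001 → (9.512,2.000)–(9.000,2.264)
total: 18 segments, chained into 2 closed loop(s), length Σ = 13.240622

segments=18 loops=2 length=13.241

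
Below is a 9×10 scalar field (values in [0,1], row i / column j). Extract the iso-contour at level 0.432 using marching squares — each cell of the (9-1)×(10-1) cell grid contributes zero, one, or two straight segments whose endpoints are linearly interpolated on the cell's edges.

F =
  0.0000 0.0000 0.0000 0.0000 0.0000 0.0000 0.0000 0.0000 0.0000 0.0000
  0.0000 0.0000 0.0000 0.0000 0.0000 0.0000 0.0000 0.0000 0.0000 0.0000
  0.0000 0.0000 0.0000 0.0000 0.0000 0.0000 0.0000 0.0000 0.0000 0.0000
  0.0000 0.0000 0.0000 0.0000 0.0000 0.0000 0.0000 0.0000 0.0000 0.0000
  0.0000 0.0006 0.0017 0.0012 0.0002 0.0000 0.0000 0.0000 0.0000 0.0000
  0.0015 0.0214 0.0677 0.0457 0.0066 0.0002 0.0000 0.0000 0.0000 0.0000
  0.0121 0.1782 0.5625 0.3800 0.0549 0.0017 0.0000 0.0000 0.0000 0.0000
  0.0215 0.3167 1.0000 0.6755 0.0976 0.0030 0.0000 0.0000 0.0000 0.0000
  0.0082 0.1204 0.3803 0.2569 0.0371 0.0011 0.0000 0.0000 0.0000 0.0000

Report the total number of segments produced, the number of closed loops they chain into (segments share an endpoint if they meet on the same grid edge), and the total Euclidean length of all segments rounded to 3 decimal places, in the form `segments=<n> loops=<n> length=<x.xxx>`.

cell (5,1): code 0100 → (5.736,2.000)–(6.000,1.660)
cell (5,2): code 1000 → (6.000,2.715)–(5.736,2.000)
cell (6,1): code 0110 → (6.000,1.660)–(7.000,1.169)
cell (6,2): code 1101 → (6.176,3.000)–(6.000,2.715)
cell (6,3): code 1000 → (7.000,3.421)–(6.176,3.000)
cell (7,1): code 0010 → (7.000,1.169)–(7.917,2.000)
cell (7,2): code 0011 → (7.917,2.000)–(7.582,3.000)
cell (7,3): code 0001 → (7.582,3.000)–(7.000,3.421)
total: 8 segments, chained into 1 closed loop(s), length Σ = 6.577089

segments=8 loops=1 length=6.577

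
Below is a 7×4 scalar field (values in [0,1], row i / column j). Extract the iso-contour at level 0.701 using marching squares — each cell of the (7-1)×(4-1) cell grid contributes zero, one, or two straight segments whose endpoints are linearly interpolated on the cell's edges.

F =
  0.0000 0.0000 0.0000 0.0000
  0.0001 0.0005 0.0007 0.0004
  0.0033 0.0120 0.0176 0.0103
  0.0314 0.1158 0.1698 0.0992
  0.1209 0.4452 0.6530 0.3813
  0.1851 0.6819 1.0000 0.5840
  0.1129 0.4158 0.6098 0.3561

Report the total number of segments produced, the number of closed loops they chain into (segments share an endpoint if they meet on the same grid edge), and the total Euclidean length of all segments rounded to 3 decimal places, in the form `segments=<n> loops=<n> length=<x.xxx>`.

segments=4 loops=1 length=4.661

cell (4,1): code 0100 → (4.138,2.000)–(5.000,1.060)
cell (4,2): code 1000 → (5.000,2.719)–(4.138,2.000)
cell (5,1): code 0010 → (5.000,1.060)–(5.766,2.000)
cell (5,2): code 0001 → (5.766,2.000)–(5.000,2.719)
total: 4 segments, chained into 1 closed loop(s), length Σ = 4.660561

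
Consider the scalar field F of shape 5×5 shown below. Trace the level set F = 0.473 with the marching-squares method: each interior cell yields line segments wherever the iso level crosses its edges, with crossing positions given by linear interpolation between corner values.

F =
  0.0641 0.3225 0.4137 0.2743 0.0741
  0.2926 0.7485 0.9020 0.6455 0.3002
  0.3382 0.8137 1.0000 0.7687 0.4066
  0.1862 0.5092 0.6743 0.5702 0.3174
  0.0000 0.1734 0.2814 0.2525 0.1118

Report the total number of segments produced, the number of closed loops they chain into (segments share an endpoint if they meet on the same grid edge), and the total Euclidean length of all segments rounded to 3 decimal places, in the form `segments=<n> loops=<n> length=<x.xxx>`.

cell (0,0): code 0100 → (0.353,1.000)–(1.000,0.396)
cell (0,1): code 1100 → (0.121,2.000)–(0.353,1.000)
cell (0,2): code 1100 → (0.535,3.000)–(0.121,2.000)
cell (0,3): code 1000 → (1.000,3.500)–(0.535,3.000)
cell (1,0): code 0110 → (1.000,0.396)–(2.000,0.283)
cell (1,3): code 1001 → (2.000,3.817)–(1.000,3.500)
cell (2,0): code 0110 → (2.000,0.283)–(3.000,0.888)
cell (2,3): code 1001 → (3.000,3.384)–(2.000,3.817)
cell (3,0): code 0010 → (3.000,0.888)–(3.108,1.000)
cell (3,1): code 0011 → (3.108,1.000)–(3.512,2.000)
cell (3,2): code 0011 → (3.512,2.000)–(3.306,3.000)
cell (3,3): code 0001 → (3.306,3.000)–(3.000,3.384)
total: 12 segments, chained into 1 closed loop(s), length Σ = 10.736041

segments=12 loops=1 length=10.736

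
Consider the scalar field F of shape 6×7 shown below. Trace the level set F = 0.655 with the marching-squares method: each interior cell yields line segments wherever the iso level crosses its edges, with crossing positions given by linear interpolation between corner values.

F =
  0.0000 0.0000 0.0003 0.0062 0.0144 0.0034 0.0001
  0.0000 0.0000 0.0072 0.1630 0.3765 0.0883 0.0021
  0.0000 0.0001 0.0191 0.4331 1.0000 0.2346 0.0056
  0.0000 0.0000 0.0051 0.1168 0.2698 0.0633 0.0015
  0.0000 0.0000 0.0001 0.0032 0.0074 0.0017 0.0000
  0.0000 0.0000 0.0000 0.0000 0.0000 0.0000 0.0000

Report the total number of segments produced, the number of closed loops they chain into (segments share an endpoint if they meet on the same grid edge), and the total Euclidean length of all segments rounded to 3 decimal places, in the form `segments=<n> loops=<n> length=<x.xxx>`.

segments=4 loops=1 length=2.960

cell (1,3): code 0100 → (1.447,4.000)–(2.000,3.391)
cell (1,4): code 1000 → (2.000,4.451)–(1.447,4.000)
cell (2,3): code 0010 → (2.000,3.391)–(2.472,4.000)
cell (2,4): code 0001 → (2.472,4.000)–(2.000,4.451)
total: 4 segments, chained into 1 closed loop(s), length Σ = 2.959642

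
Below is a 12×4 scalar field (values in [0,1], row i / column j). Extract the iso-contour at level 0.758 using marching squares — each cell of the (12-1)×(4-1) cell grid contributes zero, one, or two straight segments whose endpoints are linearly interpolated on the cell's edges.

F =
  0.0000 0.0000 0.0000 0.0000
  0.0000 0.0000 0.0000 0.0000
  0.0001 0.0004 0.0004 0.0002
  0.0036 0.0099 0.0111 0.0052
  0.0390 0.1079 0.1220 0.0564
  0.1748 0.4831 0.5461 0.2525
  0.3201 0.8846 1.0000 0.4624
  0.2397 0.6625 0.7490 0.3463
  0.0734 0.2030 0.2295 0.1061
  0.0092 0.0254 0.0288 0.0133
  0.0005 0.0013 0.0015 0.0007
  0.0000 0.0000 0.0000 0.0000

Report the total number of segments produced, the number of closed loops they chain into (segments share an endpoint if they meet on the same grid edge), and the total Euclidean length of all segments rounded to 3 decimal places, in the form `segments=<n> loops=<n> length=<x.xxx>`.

cell (5,0): code 0100 → (5.685,1.000)–(6.000,0.776)
cell (5,1): code 1100 → (5.467,2.000)–(5.685,1.000)
cell (5,2): code 1000 → (6.000,2.450)–(5.467,2.000)
cell (6,0): code 0010 → (6.000,0.776)–(6.570,1.000)
cell (6,1): code 0011 → (6.570,1.000)–(6.964,2.000)
cell (6,2): code 0001 → (6.964,2.000)–(6.000,2.450)
total: 6 segments, chained into 1 closed loop(s), length Σ = 4.859631

segments=6 loops=1 length=4.860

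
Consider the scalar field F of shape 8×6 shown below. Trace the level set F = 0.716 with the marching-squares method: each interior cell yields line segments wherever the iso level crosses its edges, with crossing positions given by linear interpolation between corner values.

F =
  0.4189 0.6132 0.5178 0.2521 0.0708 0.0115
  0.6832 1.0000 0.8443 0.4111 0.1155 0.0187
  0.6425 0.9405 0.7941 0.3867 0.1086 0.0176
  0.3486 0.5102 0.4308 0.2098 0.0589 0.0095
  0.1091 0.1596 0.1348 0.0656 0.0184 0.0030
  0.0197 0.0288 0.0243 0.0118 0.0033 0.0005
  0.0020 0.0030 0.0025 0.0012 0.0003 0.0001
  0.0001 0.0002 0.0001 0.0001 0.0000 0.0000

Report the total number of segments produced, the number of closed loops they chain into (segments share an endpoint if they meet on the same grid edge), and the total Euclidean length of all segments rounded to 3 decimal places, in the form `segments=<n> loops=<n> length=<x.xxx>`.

cell (0,0): code 0100 → (0.266,1.000)–(1.000,0.104)
cell (0,1): code 1100 → (0.607,2.000)–(0.266,1.000)
cell (0,2): code 1000 → (1.000,2.296)–(0.607,2.000)
cell (1,0): code 0110 → (1.000,0.104)–(2.000,0.247)
cell (1,2): code 1001 → (2.000,2.192)–(1.000,2.296)
cell (2,0): code 0010 → (2.000,0.247)–(2.522,1.000)
cell (2,1): code 0011 → (2.522,1.000)–(2.215,2.000)
cell (2,2): code 0001 → (2.215,2.000)–(2.000,2.192)
total: 8 segments, chained into 1 closed loop(s), length Σ = 6.973497

segments=8 loops=1 length=6.973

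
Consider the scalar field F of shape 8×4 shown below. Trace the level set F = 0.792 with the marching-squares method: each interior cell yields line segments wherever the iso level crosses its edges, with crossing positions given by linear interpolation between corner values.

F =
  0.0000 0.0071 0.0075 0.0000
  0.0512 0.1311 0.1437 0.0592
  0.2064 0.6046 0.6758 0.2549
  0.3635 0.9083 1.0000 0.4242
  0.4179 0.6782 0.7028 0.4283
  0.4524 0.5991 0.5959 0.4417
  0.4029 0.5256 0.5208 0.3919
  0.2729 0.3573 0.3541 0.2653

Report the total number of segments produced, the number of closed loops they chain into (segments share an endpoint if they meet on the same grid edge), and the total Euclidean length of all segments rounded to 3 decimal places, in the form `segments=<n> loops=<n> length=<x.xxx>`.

segments=6 loops=1 length=4.563

cell (2,0): code 0100 → (2.617,1.000)–(3.000,0.787)
cell (2,1): code 1100 → (2.358,2.000)–(2.617,1.000)
cell (2,2): code 1000 → (3.000,2.361)–(2.358,2.000)
cell (3,0): code 0010 → (3.000,0.787)–(3.505,1.000)
cell (3,1): code 0011 → (3.505,1.000)–(3.700,2.000)
cell (3,2): code 0001 → (3.700,2.000)–(3.000,2.361)
total: 6 segments, chained into 1 closed loop(s), length Σ = 4.562600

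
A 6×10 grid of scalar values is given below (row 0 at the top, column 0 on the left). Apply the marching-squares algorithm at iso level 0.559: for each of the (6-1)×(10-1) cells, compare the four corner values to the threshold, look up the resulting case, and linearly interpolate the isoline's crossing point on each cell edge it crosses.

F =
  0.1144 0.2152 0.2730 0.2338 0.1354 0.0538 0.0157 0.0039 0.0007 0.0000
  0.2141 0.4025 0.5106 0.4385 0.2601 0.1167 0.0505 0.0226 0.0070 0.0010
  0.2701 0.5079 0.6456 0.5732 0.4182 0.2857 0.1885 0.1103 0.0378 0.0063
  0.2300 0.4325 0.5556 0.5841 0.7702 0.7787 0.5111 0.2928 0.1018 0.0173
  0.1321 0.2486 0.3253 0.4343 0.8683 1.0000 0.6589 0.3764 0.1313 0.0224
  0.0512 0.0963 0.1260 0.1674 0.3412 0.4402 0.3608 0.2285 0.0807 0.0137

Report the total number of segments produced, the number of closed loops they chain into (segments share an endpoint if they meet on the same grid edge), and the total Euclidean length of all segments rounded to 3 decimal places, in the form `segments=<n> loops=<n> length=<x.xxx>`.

cell (1,1): code 0100 → (1.359,2.000)–(2.000,1.371)
cell (1,2): code 1100 → (1.895,3.000)–(1.359,2.000)
cell (1,3): code 1000 → (2.000,3.092)–(1.895,3.000)
cell (2,1): code 0010 → (2.000,1.371)–(2.962,2.000)
cell (2,2): code 0111 → (2.962,2.000)–(3.000,2.119)
cell (2,3): code 1101 → (2.400,4.000)–(2.000,3.092)
cell (2,4): code 1100 → (2.554,5.000)–(2.400,4.000)
cell (2,5): code 1000 → (3.000,5.821)–(2.554,5.000)
cell (3,2): code 0010 → (3.000,2.119)–(3.168,3.000)
cell (3,3): code 0111 → (3.168,3.000)–(4.000,3.287)
cell (3,5): code 1101 → (3.324,6.000)–(3.000,5.821)
cell (3,6): code 1000 → (4.000,6.354)–(3.324,6.000)
cell (4,3): code 0010 → (4.000,3.287)–(4.587,4.000)
cell (4,4): code 0011 → (4.587,4.000)–(4.788,5.000)
cell (4,5): code 0011 → (4.788,5.000)–(4.335,6.000)
cell (4,6): code 0001 → (4.335,6.000)–(4.000,6.354)
total: 16 segments, chained into 1 closed loop(s), length Σ = 12.824067

segments=16 loops=1 length=12.824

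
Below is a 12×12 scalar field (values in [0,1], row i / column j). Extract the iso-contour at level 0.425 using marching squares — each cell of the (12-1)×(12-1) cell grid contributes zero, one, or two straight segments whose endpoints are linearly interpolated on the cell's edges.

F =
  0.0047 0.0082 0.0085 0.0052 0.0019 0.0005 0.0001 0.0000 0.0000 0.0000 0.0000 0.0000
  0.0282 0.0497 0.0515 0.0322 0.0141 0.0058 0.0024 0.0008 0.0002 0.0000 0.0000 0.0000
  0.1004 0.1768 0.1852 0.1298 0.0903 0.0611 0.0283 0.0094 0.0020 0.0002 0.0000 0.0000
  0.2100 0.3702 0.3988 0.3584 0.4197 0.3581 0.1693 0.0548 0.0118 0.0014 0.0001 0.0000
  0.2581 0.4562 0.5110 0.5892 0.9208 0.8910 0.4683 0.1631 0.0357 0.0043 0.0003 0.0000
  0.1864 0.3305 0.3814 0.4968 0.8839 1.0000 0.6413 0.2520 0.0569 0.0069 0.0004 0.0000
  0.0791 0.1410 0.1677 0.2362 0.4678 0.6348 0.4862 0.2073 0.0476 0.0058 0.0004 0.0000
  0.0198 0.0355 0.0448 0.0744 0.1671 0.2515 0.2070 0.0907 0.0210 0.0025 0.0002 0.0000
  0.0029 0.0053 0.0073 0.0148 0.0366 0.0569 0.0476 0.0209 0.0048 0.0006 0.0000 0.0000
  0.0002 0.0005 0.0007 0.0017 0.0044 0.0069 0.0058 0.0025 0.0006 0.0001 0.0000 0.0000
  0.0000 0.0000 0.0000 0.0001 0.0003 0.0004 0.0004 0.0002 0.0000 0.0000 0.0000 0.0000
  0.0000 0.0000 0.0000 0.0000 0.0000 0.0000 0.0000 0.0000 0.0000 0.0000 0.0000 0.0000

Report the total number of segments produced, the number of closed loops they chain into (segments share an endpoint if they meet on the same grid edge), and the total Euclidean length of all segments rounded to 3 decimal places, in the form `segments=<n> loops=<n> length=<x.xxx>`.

segments=18 loops=1 length=14.426

cell (3,0): code 0100 → (3.637,1.000)–(4.000,0.843)
cell (3,1): code 1100 → (3.234,2.000)–(3.637,1.000)
cell (3,2): code 1100 → (3.289,3.000)–(3.234,2.000)
cell (3,3): code 1100 → (3.011,4.000)–(3.289,3.000)
cell (3,4): code 1100 → (3.126,5.000)–(3.011,4.000)
cell (3,5): code 1100 → (3.855,6.000)–(3.126,5.000)
cell (3,6): code 1000 → (4.000,6.142)–(3.855,6.000)
cell (4,0): code 0010 → (4.000,0.843)–(4.248,1.000)
cell (4,1): code 0011 → (4.248,1.000)–(4.664,2.000)
cell (4,2): code 0111 → (4.664,2.000)–(5.000,2.378)
cell (4,6): code 1001 → (5.000,6.556)–(4.000,6.142)
cell (5,2): code 0010 → (5.000,2.378)–(5.276,3.000)
cell (5,3): code 0111 → (5.276,3.000)–(6.000,3.815)
cell (5,6): code 1001 → (6.000,6.219)–(5.000,6.556)
cell (6,3): code 0010 → (6.000,3.815)–(6.142,4.000)
cell (6,4): code 0011 → (6.142,4.000)–(6.547,5.000)
cell (6,5): code 0011 → (6.547,5.000)–(6.219,6.000)
cell (6,6): code 0001 → (6.219,6.000)–(6.000,6.219)
total: 18 segments, chained into 1 closed loop(s), length Σ = 14.426308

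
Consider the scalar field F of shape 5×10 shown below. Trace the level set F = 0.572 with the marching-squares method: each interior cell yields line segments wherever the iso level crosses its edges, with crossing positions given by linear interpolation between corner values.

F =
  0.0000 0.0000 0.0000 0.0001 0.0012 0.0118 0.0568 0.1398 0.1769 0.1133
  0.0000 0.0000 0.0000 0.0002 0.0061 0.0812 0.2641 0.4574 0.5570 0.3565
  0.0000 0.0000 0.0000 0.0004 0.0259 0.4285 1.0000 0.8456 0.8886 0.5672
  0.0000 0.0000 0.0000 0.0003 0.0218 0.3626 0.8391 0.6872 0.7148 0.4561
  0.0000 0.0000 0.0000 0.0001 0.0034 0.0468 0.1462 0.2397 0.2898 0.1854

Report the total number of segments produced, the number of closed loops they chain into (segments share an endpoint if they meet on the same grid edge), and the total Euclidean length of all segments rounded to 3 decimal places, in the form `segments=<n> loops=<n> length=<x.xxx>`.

segments=10 loops=1 length=9.803

cell (1,5): code 0100 → (1.418,6.000)–(2.000,5.251)
cell (1,6): code 1100 → (1.295,7.000)–(1.418,6.000)
cell (1,7): code 1100 → (1.045,8.000)–(1.295,7.000)
cell (1,8): code 1000 → (2.000,8.985)–(1.045,8.000)
cell (2,5): code 0110 → (2.000,5.251)–(3.000,5.439)
cell (2,8): code 1001 → (3.000,8.552)–(2.000,8.985)
cell (3,5): code 0010 → (3.000,5.439)–(3.385,6.000)
cell (3,6): code 0011 → (3.385,6.000)–(3.257,7.000)
cell (3,7): code 0011 → (3.257,7.000)–(3.336,8.000)
cell (3,8): code 0001 → (3.336,8.000)–(3.000,8.552)
total: 10 segments, chained into 1 closed loop(s), length Σ = 9.803476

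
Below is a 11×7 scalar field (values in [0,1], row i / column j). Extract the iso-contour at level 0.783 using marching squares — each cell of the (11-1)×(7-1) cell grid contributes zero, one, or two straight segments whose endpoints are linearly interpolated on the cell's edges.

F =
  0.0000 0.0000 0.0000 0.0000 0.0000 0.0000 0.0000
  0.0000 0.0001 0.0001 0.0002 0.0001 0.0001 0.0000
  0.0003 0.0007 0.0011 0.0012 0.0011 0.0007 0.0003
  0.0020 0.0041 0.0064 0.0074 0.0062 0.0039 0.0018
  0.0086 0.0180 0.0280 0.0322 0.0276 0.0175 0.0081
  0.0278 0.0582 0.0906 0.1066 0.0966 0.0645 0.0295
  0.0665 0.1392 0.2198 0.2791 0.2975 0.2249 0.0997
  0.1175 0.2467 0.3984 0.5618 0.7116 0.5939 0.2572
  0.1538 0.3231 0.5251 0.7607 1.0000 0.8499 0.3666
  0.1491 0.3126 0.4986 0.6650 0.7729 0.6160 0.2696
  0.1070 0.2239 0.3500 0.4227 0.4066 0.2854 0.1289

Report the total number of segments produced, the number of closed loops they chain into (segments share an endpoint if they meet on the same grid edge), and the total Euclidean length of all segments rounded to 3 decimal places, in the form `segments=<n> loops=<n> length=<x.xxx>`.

segments=6 loops=1 length=5.427

cell (7,3): code 0100 → (7.248,4.000)–(8.000,3.093)
cell (7,4): code 1100 → (7.739,5.000)–(7.248,4.000)
cell (7,5): code 1000 → (8.000,5.138)–(7.739,5.000)
cell (8,3): code 0010 → (8.000,3.093)–(8.956,4.000)
cell (8,4): code 0011 → (8.956,4.000)–(8.286,5.000)
cell (8,5): code 0001 → (8.286,5.000)–(8.000,5.138)
total: 6 segments, chained into 1 closed loop(s), length Σ = 5.426639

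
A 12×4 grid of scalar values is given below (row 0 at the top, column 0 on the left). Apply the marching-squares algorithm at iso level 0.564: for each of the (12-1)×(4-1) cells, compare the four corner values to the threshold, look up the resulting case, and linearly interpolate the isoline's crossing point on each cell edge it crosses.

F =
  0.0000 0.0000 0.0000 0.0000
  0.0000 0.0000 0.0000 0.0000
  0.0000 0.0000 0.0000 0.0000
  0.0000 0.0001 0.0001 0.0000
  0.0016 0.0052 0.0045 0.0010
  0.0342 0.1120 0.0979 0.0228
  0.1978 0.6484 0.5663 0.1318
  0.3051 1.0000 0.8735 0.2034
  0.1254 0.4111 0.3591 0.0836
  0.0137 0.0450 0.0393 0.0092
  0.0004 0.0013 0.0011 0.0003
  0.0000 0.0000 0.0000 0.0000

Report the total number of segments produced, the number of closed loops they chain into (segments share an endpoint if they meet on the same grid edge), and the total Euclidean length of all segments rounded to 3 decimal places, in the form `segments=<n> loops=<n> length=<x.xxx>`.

cell (5,0): code 0100 → (5.843,1.000)–(6.000,0.813)
cell (5,1): code 1100 → (5.995,2.000)–(5.843,1.000)
cell (5,2): code 1000 → (6.000,2.005)–(5.995,2.000)
cell (6,0): code 0110 → (6.000,0.813)–(7.000,0.373)
cell (6,2): code 1001 → (7.000,2.462)–(6.000,2.005)
cell (7,0): code 0010 → (7.000,0.373)–(7.740,1.000)
cell (7,1): code 0011 → (7.740,1.000)–(7.602,2.000)
cell (7,2): code 0001 → (7.602,2.000)–(7.000,2.462)
total: 8 segments, chained into 1 closed loop(s), length Σ = 6.193812

segments=8 loops=1 length=6.194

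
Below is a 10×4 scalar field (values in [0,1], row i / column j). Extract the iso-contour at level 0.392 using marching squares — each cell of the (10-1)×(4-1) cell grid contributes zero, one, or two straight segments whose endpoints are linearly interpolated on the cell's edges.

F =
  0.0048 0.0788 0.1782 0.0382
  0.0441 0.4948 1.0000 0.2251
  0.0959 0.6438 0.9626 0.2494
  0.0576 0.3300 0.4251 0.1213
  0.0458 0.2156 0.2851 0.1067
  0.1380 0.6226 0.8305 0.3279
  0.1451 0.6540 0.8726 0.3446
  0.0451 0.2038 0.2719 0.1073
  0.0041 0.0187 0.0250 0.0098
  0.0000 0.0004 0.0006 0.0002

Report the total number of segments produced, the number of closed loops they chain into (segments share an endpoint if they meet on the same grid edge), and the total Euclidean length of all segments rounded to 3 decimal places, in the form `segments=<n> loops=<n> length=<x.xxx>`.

segments=18 loops=2 length=16.027

cell (0,0): code 0100 → (0.753,1.000)–(1.000,0.772)
cell (0,1): code 1100 → (0.260,2.000)–(0.753,1.000)
cell (0,2): code 1000 → (1.000,2.785)–(0.260,2.000)
cell (1,0): code 0110 → (1.000,0.772)–(2.000,0.540)
cell (1,2): code 1001 → (2.000,2.800)–(1.000,2.785)
cell (2,0): code 0010 → (2.000,0.540)–(2.802,1.000)
cell (2,1): code 0111 → (2.802,1.000)–(3.000,1.652)
cell (2,2): code 1001 → (3.000,2.109)–(2.000,2.800)
cell (3,1): code 0010 → (3.000,1.652)–(3.236,2.000)
cell (3,2): code 0001 → (3.236,2.000)–(3.000,2.109)
cell (4,0): code 0100 → (4.433,1.000)–(5.000,0.524)
cell (4,1): code 1100 → (4.196,2.000)–(4.433,1.000)
cell (4,2): code 1000 → (5.000,2.872)–(4.196,2.000)
cell (5,0): code 0110 → (5.000,0.524)–(6.000,0.485)
cell (5,2): code 1001 → (6.000,2.910)–(5.000,2.872)
cell (6,0): code 0010 → (6.000,0.485)–(6.582,1.000)
cell (6,1): code 0011 → (6.582,1.000)–(6.800,2.000)
cell (6,2): code 0001 → (6.800,2.000)–(6.000,2.910)
total: 18 segments, chained into 2 closed loop(s), length Σ = 16.026645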